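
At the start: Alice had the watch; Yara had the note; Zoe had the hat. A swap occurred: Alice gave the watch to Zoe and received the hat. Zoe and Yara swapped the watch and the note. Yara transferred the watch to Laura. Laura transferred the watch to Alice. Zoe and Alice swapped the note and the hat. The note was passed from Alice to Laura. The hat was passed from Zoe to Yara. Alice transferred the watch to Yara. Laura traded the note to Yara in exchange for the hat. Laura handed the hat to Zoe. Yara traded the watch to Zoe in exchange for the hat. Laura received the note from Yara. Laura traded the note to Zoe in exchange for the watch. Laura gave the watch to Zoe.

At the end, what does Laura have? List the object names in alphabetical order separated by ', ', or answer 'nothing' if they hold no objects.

Answer: nothing

Derivation:
Tracking all object holders:
Start: watch:Alice, note:Yara, hat:Zoe
Event 1 (swap watch<->hat: now watch:Zoe, hat:Alice). State: watch:Zoe, note:Yara, hat:Alice
Event 2 (swap watch<->note: now watch:Yara, note:Zoe). State: watch:Yara, note:Zoe, hat:Alice
Event 3 (give watch: Yara -> Laura). State: watch:Laura, note:Zoe, hat:Alice
Event 4 (give watch: Laura -> Alice). State: watch:Alice, note:Zoe, hat:Alice
Event 5 (swap note<->hat: now note:Alice, hat:Zoe). State: watch:Alice, note:Alice, hat:Zoe
Event 6 (give note: Alice -> Laura). State: watch:Alice, note:Laura, hat:Zoe
Event 7 (give hat: Zoe -> Yara). State: watch:Alice, note:Laura, hat:Yara
Event 8 (give watch: Alice -> Yara). State: watch:Yara, note:Laura, hat:Yara
Event 9 (swap note<->hat: now note:Yara, hat:Laura). State: watch:Yara, note:Yara, hat:Laura
Event 10 (give hat: Laura -> Zoe). State: watch:Yara, note:Yara, hat:Zoe
Event 11 (swap watch<->hat: now watch:Zoe, hat:Yara). State: watch:Zoe, note:Yara, hat:Yara
Event 12 (give note: Yara -> Laura). State: watch:Zoe, note:Laura, hat:Yara
Event 13 (swap note<->watch: now note:Zoe, watch:Laura). State: watch:Laura, note:Zoe, hat:Yara
Event 14 (give watch: Laura -> Zoe). State: watch:Zoe, note:Zoe, hat:Yara

Final state: watch:Zoe, note:Zoe, hat:Yara
Laura holds: (nothing).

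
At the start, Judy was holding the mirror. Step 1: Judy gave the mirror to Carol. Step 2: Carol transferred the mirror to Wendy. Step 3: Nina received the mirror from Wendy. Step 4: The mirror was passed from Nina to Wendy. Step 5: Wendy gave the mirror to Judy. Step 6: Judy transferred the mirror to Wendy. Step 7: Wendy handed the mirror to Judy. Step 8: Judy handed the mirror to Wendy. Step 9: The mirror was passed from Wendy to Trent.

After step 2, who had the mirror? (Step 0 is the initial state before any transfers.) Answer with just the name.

Tracking the mirror holder through step 2:
After step 0 (start): Judy
After step 1: Carol
After step 2: Wendy

At step 2, the holder is Wendy.

Answer: Wendy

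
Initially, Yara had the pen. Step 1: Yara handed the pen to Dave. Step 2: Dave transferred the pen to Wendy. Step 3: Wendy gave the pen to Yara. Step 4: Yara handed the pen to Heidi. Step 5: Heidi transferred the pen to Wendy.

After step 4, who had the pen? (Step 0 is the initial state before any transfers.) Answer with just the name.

Tracking the pen holder through step 4:
After step 0 (start): Yara
After step 1: Dave
After step 2: Wendy
After step 3: Yara
After step 4: Heidi

At step 4, the holder is Heidi.

Answer: Heidi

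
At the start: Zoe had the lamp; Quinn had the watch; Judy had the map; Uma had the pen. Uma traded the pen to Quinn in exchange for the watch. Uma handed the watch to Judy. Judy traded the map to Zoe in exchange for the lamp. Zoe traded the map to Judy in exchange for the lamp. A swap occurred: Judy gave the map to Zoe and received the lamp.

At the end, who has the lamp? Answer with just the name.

Tracking all object holders:
Start: lamp:Zoe, watch:Quinn, map:Judy, pen:Uma
Event 1 (swap pen<->watch: now pen:Quinn, watch:Uma). State: lamp:Zoe, watch:Uma, map:Judy, pen:Quinn
Event 2 (give watch: Uma -> Judy). State: lamp:Zoe, watch:Judy, map:Judy, pen:Quinn
Event 3 (swap map<->lamp: now map:Zoe, lamp:Judy). State: lamp:Judy, watch:Judy, map:Zoe, pen:Quinn
Event 4 (swap map<->lamp: now map:Judy, lamp:Zoe). State: lamp:Zoe, watch:Judy, map:Judy, pen:Quinn
Event 5 (swap map<->lamp: now map:Zoe, lamp:Judy). State: lamp:Judy, watch:Judy, map:Zoe, pen:Quinn

Final state: lamp:Judy, watch:Judy, map:Zoe, pen:Quinn
The lamp is held by Judy.

Answer: Judy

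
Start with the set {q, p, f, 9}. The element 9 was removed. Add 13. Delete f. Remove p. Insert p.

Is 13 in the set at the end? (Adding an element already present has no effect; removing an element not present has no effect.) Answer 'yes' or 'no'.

Tracking the set through each operation:
Start: {9, f, p, q}
Event 1 (remove 9): removed. Set: {f, p, q}
Event 2 (add 13): added. Set: {13, f, p, q}
Event 3 (remove f): removed. Set: {13, p, q}
Event 4 (remove p): removed. Set: {13, q}
Event 5 (add p): added. Set: {13, p, q}

Final set: {13, p, q} (size 3)
13 is in the final set.

Answer: yes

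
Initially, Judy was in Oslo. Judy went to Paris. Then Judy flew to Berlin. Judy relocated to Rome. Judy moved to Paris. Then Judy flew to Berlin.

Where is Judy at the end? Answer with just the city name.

Tracking Judy's location:
Start: Judy is in Oslo.
After move 1: Oslo -> Paris. Judy is in Paris.
After move 2: Paris -> Berlin. Judy is in Berlin.
After move 3: Berlin -> Rome. Judy is in Rome.
After move 4: Rome -> Paris. Judy is in Paris.
After move 5: Paris -> Berlin. Judy is in Berlin.

Answer: Berlin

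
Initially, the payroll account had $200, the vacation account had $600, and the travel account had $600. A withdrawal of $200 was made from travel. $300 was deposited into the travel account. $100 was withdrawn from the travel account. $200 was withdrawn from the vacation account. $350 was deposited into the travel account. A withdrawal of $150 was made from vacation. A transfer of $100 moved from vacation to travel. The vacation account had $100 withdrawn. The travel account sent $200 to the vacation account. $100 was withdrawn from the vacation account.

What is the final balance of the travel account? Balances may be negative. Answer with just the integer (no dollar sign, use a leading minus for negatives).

Answer: 850

Derivation:
Tracking account balances step by step:
Start: payroll=200, vacation=600, travel=600
Event 1 (withdraw 200 from travel): travel: 600 - 200 = 400. Balances: payroll=200, vacation=600, travel=400
Event 2 (deposit 300 to travel): travel: 400 + 300 = 700. Balances: payroll=200, vacation=600, travel=700
Event 3 (withdraw 100 from travel): travel: 700 - 100 = 600. Balances: payroll=200, vacation=600, travel=600
Event 4 (withdraw 200 from vacation): vacation: 600 - 200 = 400. Balances: payroll=200, vacation=400, travel=600
Event 5 (deposit 350 to travel): travel: 600 + 350 = 950. Balances: payroll=200, vacation=400, travel=950
Event 6 (withdraw 150 from vacation): vacation: 400 - 150 = 250. Balances: payroll=200, vacation=250, travel=950
Event 7 (transfer 100 vacation -> travel): vacation: 250 - 100 = 150, travel: 950 + 100 = 1050. Balances: payroll=200, vacation=150, travel=1050
Event 8 (withdraw 100 from vacation): vacation: 150 - 100 = 50. Balances: payroll=200, vacation=50, travel=1050
Event 9 (transfer 200 travel -> vacation): travel: 1050 - 200 = 850, vacation: 50 + 200 = 250. Balances: payroll=200, vacation=250, travel=850
Event 10 (withdraw 100 from vacation): vacation: 250 - 100 = 150. Balances: payroll=200, vacation=150, travel=850

Final balance of travel: 850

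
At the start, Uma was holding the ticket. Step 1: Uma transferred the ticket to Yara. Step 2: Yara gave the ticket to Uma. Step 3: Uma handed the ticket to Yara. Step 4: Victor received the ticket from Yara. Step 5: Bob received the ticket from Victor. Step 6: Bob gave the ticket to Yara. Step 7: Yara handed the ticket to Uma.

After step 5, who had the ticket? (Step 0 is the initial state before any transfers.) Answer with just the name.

Answer: Bob

Derivation:
Tracking the ticket holder through step 5:
After step 0 (start): Uma
After step 1: Yara
After step 2: Uma
After step 3: Yara
After step 4: Victor
After step 5: Bob

At step 5, the holder is Bob.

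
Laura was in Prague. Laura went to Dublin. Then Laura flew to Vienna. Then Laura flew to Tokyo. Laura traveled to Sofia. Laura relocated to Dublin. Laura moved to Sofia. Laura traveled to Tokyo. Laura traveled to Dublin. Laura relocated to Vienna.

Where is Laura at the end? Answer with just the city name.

Tracking Laura's location:
Start: Laura is in Prague.
After move 1: Prague -> Dublin. Laura is in Dublin.
After move 2: Dublin -> Vienna. Laura is in Vienna.
After move 3: Vienna -> Tokyo. Laura is in Tokyo.
After move 4: Tokyo -> Sofia. Laura is in Sofia.
After move 5: Sofia -> Dublin. Laura is in Dublin.
After move 6: Dublin -> Sofia. Laura is in Sofia.
After move 7: Sofia -> Tokyo. Laura is in Tokyo.
After move 8: Tokyo -> Dublin. Laura is in Dublin.
After move 9: Dublin -> Vienna. Laura is in Vienna.

Answer: Vienna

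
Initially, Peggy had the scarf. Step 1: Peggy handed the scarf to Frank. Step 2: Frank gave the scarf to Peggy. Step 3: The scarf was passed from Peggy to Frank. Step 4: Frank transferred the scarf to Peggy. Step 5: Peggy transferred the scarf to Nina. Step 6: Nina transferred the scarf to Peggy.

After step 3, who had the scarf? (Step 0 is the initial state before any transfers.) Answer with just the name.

Answer: Frank

Derivation:
Tracking the scarf holder through step 3:
After step 0 (start): Peggy
After step 1: Frank
After step 2: Peggy
After step 3: Frank

At step 3, the holder is Frank.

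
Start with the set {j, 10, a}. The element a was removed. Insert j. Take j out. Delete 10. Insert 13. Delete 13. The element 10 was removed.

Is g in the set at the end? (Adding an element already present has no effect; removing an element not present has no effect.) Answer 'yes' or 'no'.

Tracking the set through each operation:
Start: {10, a, j}
Event 1 (remove a): removed. Set: {10, j}
Event 2 (add j): already present, no change. Set: {10, j}
Event 3 (remove j): removed. Set: {10}
Event 4 (remove 10): removed. Set: {}
Event 5 (add 13): added. Set: {13}
Event 6 (remove 13): removed. Set: {}
Event 7 (remove 10): not present, no change. Set: {}

Final set: {} (size 0)
g is NOT in the final set.

Answer: no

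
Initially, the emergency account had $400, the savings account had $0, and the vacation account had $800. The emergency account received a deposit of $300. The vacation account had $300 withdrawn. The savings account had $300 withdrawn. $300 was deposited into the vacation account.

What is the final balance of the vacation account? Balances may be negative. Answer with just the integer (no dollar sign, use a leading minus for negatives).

Tracking account balances step by step:
Start: emergency=400, savings=0, vacation=800
Event 1 (deposit 300 to emergency): emergency: 400 + 300 = 700. Balances: emergency=700, savings=0, vacation=800
Event 2 (withdraw 300 from vacation): vacation: 800 - 300 = 500. Balances: emergency=700, savings=0, vacation=500
Event 3 (withdraw 300 from savings): savings: 0 - 300 = -300. Balances: emergency=700, savings=-300, vacation=500
Event 4 (deposit 300 to vacation): vacation: 500 + 300 = 800. Balances: emergency=700, savings=-300, vacation=800

Final balance of vacation: 800

Answer: 800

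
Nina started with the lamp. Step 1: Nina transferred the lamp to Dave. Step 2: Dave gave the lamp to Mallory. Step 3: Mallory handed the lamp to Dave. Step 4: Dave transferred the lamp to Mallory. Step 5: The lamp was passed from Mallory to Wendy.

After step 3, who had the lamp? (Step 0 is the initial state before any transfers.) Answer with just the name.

Answer: Dave

Derivation:
Tracking the lamp holder through step 3:
After step 0 (start): Nina
After step 1: Dave
After step 2: Mallory
After step 3: Dave

At step 3, the holder is Dave.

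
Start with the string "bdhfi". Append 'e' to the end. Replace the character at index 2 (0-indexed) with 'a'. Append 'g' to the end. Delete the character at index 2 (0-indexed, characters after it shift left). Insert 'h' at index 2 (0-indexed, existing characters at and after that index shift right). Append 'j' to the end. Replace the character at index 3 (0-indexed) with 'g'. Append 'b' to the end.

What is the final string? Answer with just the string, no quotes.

Applying each edit step by step:
Start: "bdhfi"
Op 1 (append 'e'): "bdhfi" -> "bdhfie"
Op 2 (replace idx 2: 'h' -> 'a'): "bdhfie" -> "bdafie"
Op 3 (append 'g'): "bdafie" -> "bdafieg"
Op 4 (delete idx 2 = 'a'): "bdafieg" -> "bdfieg"
Op 5 (insert 'h' at idx 2): "bdfieg" -> "bdhfieg"
Op 6 (append 'j'): "bdhfieg" -> "bdhfiegj"
Op 7 (replace idx 3: 'f' -> 'g'): "bdhfiegj" -> "bdhgiegj"
Op 8 (append 'b'): "bdhgiegj" -> "bdhgiegjb"

Answer: bdhgiegjb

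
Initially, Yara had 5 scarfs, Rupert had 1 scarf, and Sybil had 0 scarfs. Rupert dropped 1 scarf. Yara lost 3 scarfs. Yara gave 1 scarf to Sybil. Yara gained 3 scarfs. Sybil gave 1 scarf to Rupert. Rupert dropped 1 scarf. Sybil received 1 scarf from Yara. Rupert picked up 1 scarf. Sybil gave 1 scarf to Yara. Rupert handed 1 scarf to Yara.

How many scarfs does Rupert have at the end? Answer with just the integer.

Tracking counts step by step:
Start: Yara=5, Rupert=1, Sybil=0
Event 1 (Rupert -1): Rupert: 1 -> 0. State: Yara=5, Rupert=0, Sybil=0
Event 2 (Yara -3): Yara: 5 -> 2. State: Yara=2, Rupert=0, Sybil=0
Event 3 (Yara -> Sybil, 1): Yara: 2 -> 1, Sybil: 0 -> 1. State: Yara=1, Rupert=0, Sybil=1
Event 4 (Yara +3): Yara: 1 -> 4. State: Yara=4, Rupert=0, Sybil=1
Event 5 (Sybil -> Rupert, 1): Sybil: 1 -> 0, Rupert: 0 -> 1. State: Yara=4, Rupert=1, Sybil=0
Event 6 (Rupert -1): Rupert: 1 -> 0. State: Yara=4, Rupert=0, Sybil=0
Event 7 (Yara -> Sybil, 1): Yara: 4 -> 3, Sybil: 0 -> 1. State: Yara=3, Rupert=0, Sybil=1
Event 8 (Rupert +1): Rupert: 0 -> 1. State: Yara=3, Rupert=1, Sybil=1
Event 9 (Sybil -> Yara, 1): Sybil: 1 -> 0, Yara: 3 -> 4. State: Yara=4, Rupert=1, Sybil=0
Event 10 (Rupert -> Yara, 1): Rupert: 1 -> 0, Yara: 4 -> 5. State: Yara=5, Rupert=0, Sybil=0

Rupert's final count: 0

Answer: 0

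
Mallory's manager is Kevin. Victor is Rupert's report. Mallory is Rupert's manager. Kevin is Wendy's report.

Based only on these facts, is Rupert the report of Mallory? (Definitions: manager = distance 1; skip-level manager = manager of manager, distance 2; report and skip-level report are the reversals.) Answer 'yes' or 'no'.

Answer: yes

Derivation:
Reconstructing the manager chain from the given facts:
  Wendy -> Kevin -> Mallory -> Rupert -> Victor
(each arrow means 'manager of the next')
Positions in the chain (0 = top):
  position of Wendy: 0
  position of Kevin: 1
  position of Mallory: 2
  position of Rupert: 3
  position of Victor: 4

Rupert is at position 3, Mallory is at position 2; signed distance (j - i) = -1.
'report' requires j - i = -1. Actual distance is -1, so the relation HOLDS.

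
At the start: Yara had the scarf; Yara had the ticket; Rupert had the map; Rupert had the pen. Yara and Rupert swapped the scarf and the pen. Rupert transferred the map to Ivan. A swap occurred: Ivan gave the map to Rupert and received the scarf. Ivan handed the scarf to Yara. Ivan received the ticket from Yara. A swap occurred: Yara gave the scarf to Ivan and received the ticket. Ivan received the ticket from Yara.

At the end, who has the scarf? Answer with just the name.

Answer: Ivan

Derivation:
Tracking all object holders:
Start: scarf:Yara, ticket:Yara, map:Rupert, pen:Rupert
Event 1 (swap scarf<->pen: now scarf:Rupert, pen:Yara). State: scarf:Rupert, ticket:Yara, map:Rupert, pen:Yara
Event 2 (give map: Rupert -> Ivan). State: scarf:Rupert, ticket:Yara, map:Ivan, pen:Yara
Event 3 (swap map<->scarf: now map:Rupert, scarf:Ivan). State: scarf:Ivan, ticket:Yara, map:Rupert, pen:Yara
Event 4 (give scarf: Ivan -> Yara). State: scarf:Yara, ticket:Yara, map:Rupert, pen:Yara
Event 5 (give ticket: Yara -> Ivan). State: scarf:Yara, ticket:Ivan, map:Rupert, pen:Yara
Event 6 (swap scarf<->ticket: now scarf:Ivan, ticket:Yara). State: scarf:Ivan, ticket:Yara, map:Rupert, pen:Yara
Event 7 (give ticket: Yara -> Ivan). State: scarf:Ivan, ticket:Ivan, map:Rupert, pen:Yara

Final state: scarf:Ivan, ticket:Ivan, map:Rupert, pen:Yara
The scarf is held by Ivan.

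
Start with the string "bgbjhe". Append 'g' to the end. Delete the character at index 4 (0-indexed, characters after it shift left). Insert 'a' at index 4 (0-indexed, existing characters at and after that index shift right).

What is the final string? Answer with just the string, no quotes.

Answer: bgbjaeg

Derivation:
Applying each edit step by step:
Start: "bgbjhe"
Op 1 (append 'g'): "bgbjhe" -> "bgbjheg"
Op 2 (delete idx 4 = 'h'): "bgbjheg" -> "bgbjeg"
Op 3 (insert 'a' at idx 4): "bgbjeg" -> "bgbjaeg"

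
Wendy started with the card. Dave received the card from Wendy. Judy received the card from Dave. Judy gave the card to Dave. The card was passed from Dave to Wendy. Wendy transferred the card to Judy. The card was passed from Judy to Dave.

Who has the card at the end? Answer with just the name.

Answer: Dave

Derivation:
Tracking the card through each event:
Start: Wendy has the card.
After event 1: Dave has the card.
After event 2: Judy has the card.
After event 3: Dave has the card.
After event 4: Wendy has the card.
After event 5: Judy has the card.
After event 6: Dave has the card.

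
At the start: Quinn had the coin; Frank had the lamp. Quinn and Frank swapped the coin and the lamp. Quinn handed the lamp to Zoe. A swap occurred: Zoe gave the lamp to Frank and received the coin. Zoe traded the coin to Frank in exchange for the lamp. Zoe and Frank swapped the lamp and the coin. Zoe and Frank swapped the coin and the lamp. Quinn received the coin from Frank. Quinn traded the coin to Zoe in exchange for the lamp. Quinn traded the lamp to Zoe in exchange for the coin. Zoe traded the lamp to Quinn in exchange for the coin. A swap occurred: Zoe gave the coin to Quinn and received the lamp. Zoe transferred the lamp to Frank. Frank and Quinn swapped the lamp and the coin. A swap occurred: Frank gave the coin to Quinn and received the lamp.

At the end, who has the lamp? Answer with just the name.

Tracking all object holders:
Start: coin:Quinn, lamp:Frank
Event 1 (swap coin<->lamp: now coin:Frank, lamp:Quinn). State: coin:Frank, lamp:Quinn
Event 2 (give lamp: Quinn -> Zoe). State: coin:Frank, lamp:Zoe
Event 3 (swap lamp<->coin: now lamp:Frank, coin:Zoe). State: coin:Zoe, lamp:Frank
Event 4 (swap coin<->lamp: now coin:Frank, lamp:Zoe). State: coin:Frank, lamp:Zoe
Event 5 (swap lamp<->coin: now lamp:Frank, coin:Zoe). State: coin:Zoe, lamp:Frank
Event 6 (swap coin<->lamp: now coin:Frank, lamp:Zoe). State: coin:Frank, lamp:Zoe
Event 7 (give coin: Frank -> Quinn). State: coin:Quinn, lamp:Zoe
Event 8 (swap coin<->lamp: now coin:Zoe, lamp:Quinn). State: coin:Zoe, lamp:Quinn
Event 9 (swap lamp<->coin: now lamp:Zoe, coin:Quinn). State: coin:Quinn, lamp:Zoe
Event 10 (swap lamp<->coin: now lamp:Quinn, coin:Zoe). State: coin:Zoe, lamp:Quinn
Event 11 (swap coin<->lamp: now coin:Quinn, lamp:Zoe). State: coin:Quinn, lamp:Zoe
Event 12 (give lamp: Zoe -> Frank). State: coin:Quinn, lamp:Frank
Event 13 (swap lamp<->coin: now lamp:Quinn, coin:Frank). State: coin:Frank, lamp:Quinn
Event 14 (swap coin<->lamp: now coin:Quinn, lamp:Frank). State: coin:Quinn, lamp:Frank

Final state: coin:Quinn, lamp:Frank
The lamp is held by Frank.

Answer: Frank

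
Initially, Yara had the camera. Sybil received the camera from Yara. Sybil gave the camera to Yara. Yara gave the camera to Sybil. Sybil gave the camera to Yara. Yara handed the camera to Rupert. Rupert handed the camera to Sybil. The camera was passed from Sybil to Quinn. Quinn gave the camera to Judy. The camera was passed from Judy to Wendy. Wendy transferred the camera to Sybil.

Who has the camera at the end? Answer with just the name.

Tracking the camera through each event:
Start: Yara has the camera.
After event 1: Sybil has the camera.
After event 2: Yara has the camera.
After event 3: Sybil has the camera.
After event 4: Yara has the camera.
After event 5: Rupert has the camera.
After event 6: Sybil has the camera.
After event 7: Quinn has the camera.
After event 8: Judy has the camera.
After event 9: Wendy has the camera.
After event 10: Sybil has the camera.

Answer: Sybil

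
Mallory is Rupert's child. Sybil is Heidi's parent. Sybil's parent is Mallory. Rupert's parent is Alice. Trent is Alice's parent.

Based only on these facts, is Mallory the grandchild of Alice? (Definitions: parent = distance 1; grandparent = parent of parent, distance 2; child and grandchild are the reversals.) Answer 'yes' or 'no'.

Answer: yes

Derivation:
Reconstructing the parent chain from the given facts:
  Trent -> Alice -> Rupert -> Mallory -> Sybil -> Heidi
(each arrow means 'parent of the next')
Positions in the chain (0 = top):
  position of Trent: 0
  position of Alice: 1
  position of Rupert: 2
  position of Mallory: 3
  position of Sybil: 4
  position of Heidi: 5

Mallory is at position 3, Alice is at position 1; signed distance (j - i) = -2.
'grandchild' requires j - i = -2. Actual distance is -2, so the relation HOLDS.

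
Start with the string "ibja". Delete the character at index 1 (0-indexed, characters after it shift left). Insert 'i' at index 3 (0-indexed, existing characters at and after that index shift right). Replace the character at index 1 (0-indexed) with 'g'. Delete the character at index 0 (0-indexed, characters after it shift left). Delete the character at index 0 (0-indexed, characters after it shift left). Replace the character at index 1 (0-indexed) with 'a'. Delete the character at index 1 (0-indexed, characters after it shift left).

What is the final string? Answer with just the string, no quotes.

Answer: a

Derivation:
Applying each edit step by step:
Start: "ibja"
Op 1 (delete idx 1 = 'b'): "ibja" -> "ija"
Op 2 (insert 'i' at idx 3): "ija" -> "ijai"
Op 3 (replace idx 1: 'j' -> 'g'): "ijai" -> "igai"
Op 4 (delete idx 0 = 'i'): "igai" -> "gai"
Op 5 (delete idx 0 = 'g'): "gai" -> "ai"
Op 6 (replace idx 1: 'i' -> 'a'): "ai" -> "aa"
Op 7 (delete idx 1 = 'a'): "aa" -> "a"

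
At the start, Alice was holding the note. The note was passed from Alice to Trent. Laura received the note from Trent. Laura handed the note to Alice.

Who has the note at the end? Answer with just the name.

Tracking the note through each event:
Start: Alice has the note.
After event 1: Trent has the note.
After event 2: Laura has the note.
After event 3: Alice has the note.

Answer: Alice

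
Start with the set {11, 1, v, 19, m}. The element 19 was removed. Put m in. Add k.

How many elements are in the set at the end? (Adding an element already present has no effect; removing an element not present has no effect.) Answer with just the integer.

Answer: 5

Derivation:
Tracking the set through each operation:
Start: {1, 11, 19, m, v}
Event 1 (remove 19): removed. Set: {1, 11, m, v}
Event 2 (add m): already present, no change. Set: {1, 11, m, v}
Event 3 (add k): added. Set: {1, 11, k, m, v}

Final set: {1, 11, k, m, v} (size 5)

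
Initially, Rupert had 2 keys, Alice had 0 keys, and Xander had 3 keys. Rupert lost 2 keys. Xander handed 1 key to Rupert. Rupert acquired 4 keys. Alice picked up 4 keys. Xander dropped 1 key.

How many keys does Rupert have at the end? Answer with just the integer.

Tracking counts step by step:
Start: Rupert=2, Alice=0, Xander=3
Event 1 (Rupert -2): Rupert: 2 -> 0. State: Rupert=0, Alice=0, Xander=3
Event 2 (Xander -> Rupert, 1): Xander: 3 -> 2, Rupert: 0 -> 1. State: Rupert=1, Alice=0, Xander=2
Event 3 (Rupert +4): Rupert: 1 -> 5. State: Rupert=5, Alice=0, Xander=2
Event 4 (Alice +4): Alice: 0 -> 4. State: Rupert=5, Alice=4, Xander=2
Event 5 (Xander -1): Xander: 2 -> 1. State: Rupert=5, Alice=4, Xander=1

Rupert's final count: 5

Answer: 5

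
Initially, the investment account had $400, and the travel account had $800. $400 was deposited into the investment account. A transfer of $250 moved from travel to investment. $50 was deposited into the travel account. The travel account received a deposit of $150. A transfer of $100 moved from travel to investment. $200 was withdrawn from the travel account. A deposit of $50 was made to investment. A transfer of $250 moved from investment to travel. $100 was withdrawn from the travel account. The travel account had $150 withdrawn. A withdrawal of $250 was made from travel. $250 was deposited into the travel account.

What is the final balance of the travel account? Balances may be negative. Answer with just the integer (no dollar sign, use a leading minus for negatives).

Answer: 450

Derivation:
Tracking account balances step by step:
Start: investment=400, travel=800
Event 1 (deposit 400 to investment): investment: 400 + 400 = 800. Balances: investment=800, travel=800
Event 2 (transfer 250 travel -> investment): travel: 800 - 250 = 550, investment: 800 + 250 = 1050. Balances: investment=1050, travel=550
Event 3 (deposit 50 to travel): travel: 550 + 50 = 600. Balances: investment=1050, travel=600
Event 4 (deposit 150 to travel): travel: 600 + 150 = 750. Balances: investment=1050, travel=750
Event 5 (transfer 100 travel -> investment): travel: 750 - 100 = 650, investment: 1050 + 100 = 1150. Balances: investment=1150, travel=650
Event 6 (withdraw 200 from travel): travel: 650 - 200 = 450. Balances: investment=1150, travel=450
Event 7 (deposit 50 to investment): investment: 1150 + 50 = 1200. Balances: investment=1200, travel=450
Event 8 (transfer 250 investment -> travel): investment: 1200 - 250 = 950, travel: 450 + 250 = 700. Balances: investment=950, travel=700
Event 9 (withdraw 100 from travel): travel: 700 - 100 = 600. Balances: investment=950, travel=600
Event 10 (withdraw 150 from travel): travel: 600 - 150 = 450. Balances: investment=950, travel=450
Event 11 (withdraw 250 from travel): travel: 450 - 250 = 200. Balances: investment=950, travel=200
Event 12 (deposit 250 to travel): travel: 200 + 250 = 450. Balances: investment=950, travel=450

Final balance of travel: 450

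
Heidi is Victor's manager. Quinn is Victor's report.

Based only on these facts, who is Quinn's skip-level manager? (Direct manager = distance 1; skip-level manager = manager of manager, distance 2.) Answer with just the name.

Reconstructing the manager chain from the given facts:
  Heidi -> Victor -> Quinn
(each arrow means 'manager of the next')
Positions in the chain (0 = top):
  position of Heidi: 0
  position of Victor: 1
  position of Quinn: 2

Quinn is at position 2; the skip-level manager is 2 steps up the chain, i.e. position 0: Heidi.

Answer: Heidi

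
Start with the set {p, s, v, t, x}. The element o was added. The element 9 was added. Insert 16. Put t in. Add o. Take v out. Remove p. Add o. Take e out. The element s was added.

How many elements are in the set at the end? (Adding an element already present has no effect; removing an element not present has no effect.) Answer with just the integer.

Tracking the set through each operation:
Start: {p, s, t, v, x}
Event 1 (add o): added. Set: {o, p, s, t, v, x}
Event 2 (add 9): added. Set: {9, o, p, s, t, v, x}
Event 3 (add 16): added. Set: {16, 9, o, p, s, t, v, x}
Event 4 (add t): already present, no change. Set: {16, 9, o, p, s, t, v, x}
Event 5 (add o): already present, no change. Set: {16, 9, o, p, s, t, v, x}
Event 6 (remove v): removed. Set: {16, 9, o, p, s, t, x}
Event 7 (remove p): removed. Set: {16, 9, o, s, t, x}
Event 8 (add o): already present, no change. Set: {16, 9, o, s, t, x}
Event 9 (remove e): not present, no change. Set: {16, 9, o, s, t, x}
Event 10 (add s): already present, no change. Set: {16, 9, o, s, t, x}

Final set: {16, 9, o, s, t, x} (size 6)

Answer: 6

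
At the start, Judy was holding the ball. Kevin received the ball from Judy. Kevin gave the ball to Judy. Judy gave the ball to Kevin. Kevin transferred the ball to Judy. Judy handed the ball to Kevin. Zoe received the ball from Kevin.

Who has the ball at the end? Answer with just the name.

Answer: Zoe

Derivation:
Tracking the ball through each event:
Start: Judy has the ball.
After event 1: Kevin has the ball.
After event 2: Judy has the ball.
After event 3: Kevin has the ball.
After event 4: Judy has the ball.
After event 5: Kevin has the ball.
After event 6: Zoe has the ball.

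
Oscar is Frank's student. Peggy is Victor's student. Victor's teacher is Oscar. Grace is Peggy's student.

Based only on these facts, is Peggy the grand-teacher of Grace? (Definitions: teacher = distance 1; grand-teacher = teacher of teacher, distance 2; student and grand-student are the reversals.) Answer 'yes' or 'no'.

Reconstructing the teacher chain from the given facts:
  Frank -> Oscar -> Victor -> Peggy -> Grace
(each arrow means 'teacher of the next')
Positions in the chain (0 = top):
  position of Frank: 0
  position of Oscar: 1
  position of Victor: 2
  position of Peggy: 3
  position of Grace: 4

Peggy is at position 3, Grace is at position 4; signed distance (j - i) = 1.
'grand-teacher' requires j - i = 2. Actual distance is 1, so the relation does NOT hold.

Answer: no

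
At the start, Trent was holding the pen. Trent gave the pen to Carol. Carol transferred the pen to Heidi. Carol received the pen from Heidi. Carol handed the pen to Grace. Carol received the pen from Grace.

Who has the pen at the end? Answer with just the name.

Tracking the pen through each event:
Start: Trent has the pen.
After event 1: Carol has the pen.
After event 2: Heidi has the pen.
After event 3: Carol has the pen.
After event 4: Grace has the pen.
After event 5: Carol has the pen.

Answer: Carol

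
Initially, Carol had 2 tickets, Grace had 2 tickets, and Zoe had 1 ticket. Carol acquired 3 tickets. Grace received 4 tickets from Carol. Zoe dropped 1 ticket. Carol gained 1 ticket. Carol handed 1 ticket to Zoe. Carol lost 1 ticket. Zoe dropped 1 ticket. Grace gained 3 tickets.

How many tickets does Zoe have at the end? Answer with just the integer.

Answer: 0

Derivation:
Tracking counts step by step:
Start: Carol=2, Grace=2, Zoe=1
Event 1 (Carol +3): Carol: 2 -> 5. State: Carol=5, Grace=2, Zoe=1
Event 2 (Carol -> Grace, 4): Carol: 5 -> 1, Grace: 2 -> 6. State: Carol=1, Grace=6, Zoe=1
Event 3 (Zoe -1): Zoe: 1 -> 0. State: Carol=1, Grace=6, Zoe=0
Event 4 (Carol +1): Carol: 1 -> 2. State: Carol=2, Grace=6, Zoe=0
Event 5 (Carol -> Zoe, 1): Carol: 2 -> 1, Zoe: 0 -> 1. State: Carol=1, Grace=6, Zoe=1
Event 6 (Carol -1): Carol: 1 -> 0. State: Carol=0, Grace=6, Zoe=1
Event 7 (Zoe -1): Zoe: 1 -> 0. State: Carol=0, Grace=6, Zoe=0
Event 8 (Grace +3): Grace: 6 -> 9. State: Carol=0, Grace=9, Zoe=0

Zoe's final count: 0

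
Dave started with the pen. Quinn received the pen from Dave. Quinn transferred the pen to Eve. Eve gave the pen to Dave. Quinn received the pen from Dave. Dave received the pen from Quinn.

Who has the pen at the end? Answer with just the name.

Tracking the pen through each event:
Start: Dave has the pen.
After event 1: Quinn has the pen.
After event 2: Eve has the pen.
After event 3: Dave has the pen.
After event 4: Quinn has the pen.
After event 5: Dave has the pen.

Answer: Dave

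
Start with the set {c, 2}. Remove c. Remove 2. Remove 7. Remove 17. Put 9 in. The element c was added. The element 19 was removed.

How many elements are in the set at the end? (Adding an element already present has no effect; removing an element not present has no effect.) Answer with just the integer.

Tracking the set through each operation:
Start: {2, c}
Event 1 (remove c): removed. Set: {2}
Event 2 (remove 2): removed. Set: {}
Event 3 (remove 7): not present, no change. Set: {}
Event 4 (remove 17): not present, no change. Set: {}
Event 5 (add 9): added. Set: {9}
Event 6 (add c): added. Set: {9, c}
Event 7 (remove 19): not present, no change. Set: {9, c}

Final set: {9, c} (size 2)

Answer: 2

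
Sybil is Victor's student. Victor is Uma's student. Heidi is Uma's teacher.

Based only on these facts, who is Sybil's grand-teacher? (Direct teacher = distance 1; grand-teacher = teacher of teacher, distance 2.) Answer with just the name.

Reconstructing the teacher chain from the given facts:
  Heidi -> Uma -> Victor -> Sybil
(each arrow means 'teacher of the next')
Positions in the chain (0 = top):
  position of Heidi: 0
  position of Uma: 1
  position of Victor: 2
  position of Sybil: 3

Sybil is at position 3; the grand-teacher is 2 steps up the chain, i.e. position 1: Uma.

Answer: Uma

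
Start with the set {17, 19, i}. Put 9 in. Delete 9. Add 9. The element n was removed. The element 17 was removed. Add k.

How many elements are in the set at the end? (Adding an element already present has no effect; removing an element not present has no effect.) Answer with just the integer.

Tracking the set through each operation:
Start: {17, 19, i}
Event 1 (add 9): added. Set: {17, 19, 9, i}
Event 2 (remove 9): removed. Set: {17, 19, i}
Event 3 (add 9): added. Set: {17, 19, 9, i}
Event 4 (remove n): not present, no change. Set: {17, 19, 9, i}
Event 5 (remove 17): removed. Set: {19, 9, i}
Event 6 (add k): added. Set: {19, 9, i, k}

Final set: {19, 9, i, k} (size 4)

Answer: 4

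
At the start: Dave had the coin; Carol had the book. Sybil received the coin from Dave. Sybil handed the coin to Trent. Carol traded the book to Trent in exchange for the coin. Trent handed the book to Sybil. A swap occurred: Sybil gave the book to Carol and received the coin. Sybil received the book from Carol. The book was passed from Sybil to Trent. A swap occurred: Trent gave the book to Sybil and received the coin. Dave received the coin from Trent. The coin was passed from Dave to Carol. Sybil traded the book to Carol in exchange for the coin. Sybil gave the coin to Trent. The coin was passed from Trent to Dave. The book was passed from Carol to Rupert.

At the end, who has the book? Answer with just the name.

Tracking all object holders:
Start: coin:Dave, book:Carol
Event 1 (give coin: Dave -> Sybil). State: coin:Sybil, book:Carol
Event 2 (give coin: Sybil -> Trent). State: coin:Trent, book:Carol
Event 3 (swap book<->coin: now book:Trent, coin:Carol). State: coin:Carol, book:Trent
Event 4 (give book: Trent -> Sybil). State: coin:Carol, book:Sybil
Event 5 (swap book<->coin: now book:Carol, coin:Sybil). State: coin:Sybil, book:Carol
Event 6 (give book: Carol -> Sybil). State: coin:Sybil, book:Sybil
Event 7 (give book: Sybil -> Trent). State: coin:Sybil, book:Trent
Event 8 (swap book<->coin: now book:Sybil, coin:Trent). State: coin:Trent, book:Sybil
Event 9 (give coin: Trent -> Dave). State: coin:Dave, book:Sybil
Event 10 (give coin: Dave -> Carol). State: coin:Carol, book:Sybil
Event 11 (swap book<->coin: now book:Carol, coin:Sybil). State: coin:Sybil, book:Carol
Event 12 (give coin: Sybil -> Trent). State: coin:Trent, book:Carol
Event 13 (give coin: Trent -> Dave). State: coin:Dave, book:Carol
Event 14 (give book: Carol -> Rupert). State: coin:Dave, book:Rupert

Final state: coin:Dave, book:Rupert
The book is held by Rupert.

Answer: Rupert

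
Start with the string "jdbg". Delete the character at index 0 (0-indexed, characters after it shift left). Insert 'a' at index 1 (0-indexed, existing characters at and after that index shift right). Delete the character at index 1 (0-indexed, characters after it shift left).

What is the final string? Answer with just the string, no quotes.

Applying each edit step by step:
Start: "jdbg"
Op 1 (delete idx 0 = 'j'): "jdbg" -> "dbg"
Op 2 (insert 'a' at idx 1): "dbg" -> "dabg"
Op 3 (delete idx 1 = 'a'): "dabg" -> "dbg"

Answer: dbg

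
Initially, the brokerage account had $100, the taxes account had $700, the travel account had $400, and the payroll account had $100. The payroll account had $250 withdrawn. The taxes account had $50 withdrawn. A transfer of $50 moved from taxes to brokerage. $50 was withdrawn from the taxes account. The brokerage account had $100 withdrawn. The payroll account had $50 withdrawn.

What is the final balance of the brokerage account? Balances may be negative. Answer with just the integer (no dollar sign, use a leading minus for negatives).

Tracking account balances step by step:
Start: brokerage=100, taxes=700, travel=400, payroll=100
Event 1 (withdraw 250 from payroll): payroll: 100 - 250 = -150. Balances: brokerage=100, taxes=700, travel=400, payroll=-150
Event 2 (withdraw 50 from taxes): taxes: 700 - 50 = 650. Balances: brokerage=100, taxes=650, travel=400, payroll=-150
Event 3 (transfer 50 taxes -> brokerage): taxes: 650 - 50 = 600, brokerage: 100 + 50 = 150. Balances: brokerage=150, taxes=600, travel=400, payroll=-150
Event 4 (withdraw 50 from taxes): taxes: 600 - 50 = 550. Balances: brokerage=150, taxes=550, travel=400, payroll=-150
Event 5 (withdraw 100 from brokerage): brokerage: 150 - 100 = 50. Balances: brokerage=50, taxes=550, travel=400, payroll=-150
Event 6 (withdraw 50 from payroll): payroll: -150 - 50 = -200. Balances: brokerage=50, taxes=550, travel=400, payroll=-200

Final balance of brokerage: 50

Answer: 50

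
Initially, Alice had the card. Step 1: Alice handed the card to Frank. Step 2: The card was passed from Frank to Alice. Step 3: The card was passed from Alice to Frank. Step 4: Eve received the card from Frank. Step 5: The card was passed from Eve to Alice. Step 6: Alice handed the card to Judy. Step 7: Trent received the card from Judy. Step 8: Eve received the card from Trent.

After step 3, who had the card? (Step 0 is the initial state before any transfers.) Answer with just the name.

Answer: Frank

Derivation:
Tracking the card holder through step 3:
After step 0 (start): Alice
After step 1: Frank
After step 2: Alice
After step 3: Frank

At step 3, the holder is Frank.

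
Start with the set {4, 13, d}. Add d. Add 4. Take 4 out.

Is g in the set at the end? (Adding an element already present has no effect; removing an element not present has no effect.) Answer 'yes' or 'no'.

Answer: no

Derivation:
Tracking the set through each operation:
Start: {13, 4, d}
Event 1 (add d): already present, no change. Set: {13, 4, d}
Event 2 (add 4): already present, no change. Set: {13, 4, d}
Event 3 (remove 4): removed. Set: {13, d}

Final set: {13, d} (size 2)
g is NOT in the final set.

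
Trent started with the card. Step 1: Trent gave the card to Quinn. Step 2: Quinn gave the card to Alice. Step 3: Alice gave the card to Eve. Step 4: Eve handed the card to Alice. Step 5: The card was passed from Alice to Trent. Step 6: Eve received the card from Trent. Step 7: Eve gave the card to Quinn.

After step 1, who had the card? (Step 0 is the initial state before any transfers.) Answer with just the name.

Tracking the card holder through step 1:
After step 0 (start): Trent
After step 1: Quinn

At step 1, the holder is Quinn.

Answer: Quinn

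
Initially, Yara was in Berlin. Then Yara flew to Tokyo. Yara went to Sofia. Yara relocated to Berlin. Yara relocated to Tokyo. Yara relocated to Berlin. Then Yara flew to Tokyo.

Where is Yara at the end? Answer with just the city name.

Answer: Tokyo

Derivation:
Tracking Yara's location:
Start: Yara is in Berlin.
After move 1: Berlin -> Tokyo. Yara is in Tokyo.
After move 2: Tokyo -> Sofia. Yara is in Sofia.
After move 3: Sofia -> Berlin. Yara is in Berlin.
After move 4: Berlin -> Tokyo. Yara is in Tokyo.
After move 5: Tokyo -> Berlin. Yara is in Berlin.
After move 6: Berlin -> Tokyo. Yara is in Tokyo.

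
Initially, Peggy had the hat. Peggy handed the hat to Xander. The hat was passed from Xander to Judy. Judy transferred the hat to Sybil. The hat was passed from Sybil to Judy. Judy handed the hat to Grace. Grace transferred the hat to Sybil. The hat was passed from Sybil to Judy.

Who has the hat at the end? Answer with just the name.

Answer: Judy

Derivation:
Tracking the hat through each event:
Start: Peggy has the hat.
After event 1: Xander has the hat.
After event 2: Judy has the hat.
After event 3: Sybil has the hat.
After event 4: Judy has the hat.
After event 5: Grace has the hat.
After event 6: Sybil has the hat.
After event 7: Judy has the hat.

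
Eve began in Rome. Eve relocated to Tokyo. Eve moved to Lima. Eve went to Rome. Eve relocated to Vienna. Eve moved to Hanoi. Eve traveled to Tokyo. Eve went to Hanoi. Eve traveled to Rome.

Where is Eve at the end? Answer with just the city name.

Tracking Eve's location:
Start: Eve is in Rome.
After move 1: Rome -> Tokyo. Eve is in Tokyo.
After move 2: Tokyo -> Lima. Eve is in Lima.
After move 3: Lima -> Rome. Eve is in Rome.
After move 4: Rome -> Vienna. Eve is in Vienna.
After move 5: Vienna -> Hanoi. Eve is in Hanoi.
After move 6: Hanoi -> Tokyo. Eve is in Tokyo.
After move 7: Tokyo -> Hanoi. Eve is in Hanoi.
After move 8: Hanoi -> Rome. Eve is in Rome.

Answer: Rome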